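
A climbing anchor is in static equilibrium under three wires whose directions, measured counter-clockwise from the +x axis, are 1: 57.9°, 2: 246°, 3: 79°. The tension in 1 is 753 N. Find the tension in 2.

Resolve: ΣF_x = 753 cos 57.9° + T_2 cos 246° + T_3 cos 79° = 0.
        ΣF_y = 753 sin 57.9° + T_2 sin 246° + T_3 sin 79° = 0.
The known terms sum to (400.1, 637.9) N, so -0.4067 T_2 + 0.1908 T_3 = -400.1 and -0.9135 T_2 + 0.9816 T_3 = -637.9.
Solving simultaneously: T_2 = 1205 N, T_3 = 471.7 N.

T_2 ≈ 1210 N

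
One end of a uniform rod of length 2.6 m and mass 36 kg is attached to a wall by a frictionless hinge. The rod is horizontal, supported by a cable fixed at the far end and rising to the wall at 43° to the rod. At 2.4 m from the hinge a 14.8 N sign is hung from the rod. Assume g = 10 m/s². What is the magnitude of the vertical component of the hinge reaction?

|H_y| ≈ 181 N

Take torques about the hinge: T sin 43° · 2.6 = 36×10×1.3 + 14.8×2.4 = 503.52 N·m.
So T = 503.52 / (0.6820 × 2.6) = 283.96 N.
ΣF_y = 0: H_y = (36×10 + 14.8) − T sin 43° = 374.8 − 193.66 = 181.14 N.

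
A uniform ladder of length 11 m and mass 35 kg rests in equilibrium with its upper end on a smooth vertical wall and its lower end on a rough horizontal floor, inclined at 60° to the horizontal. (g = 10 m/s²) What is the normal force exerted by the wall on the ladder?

N_wall ≈ 101 N

Torques about the foot: N_wall · 11 sin 60° = 35×10×5.5 cos 60° → N_wall = 101.04 N.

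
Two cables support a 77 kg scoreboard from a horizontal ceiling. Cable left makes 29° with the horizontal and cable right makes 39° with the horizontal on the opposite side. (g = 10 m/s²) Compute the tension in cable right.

T_right ≈ 726 N

Weight W = 77 × 10 = 770 N acts straight down.
Horizontal: T_left cos 29° = T_right cos 39°  →  T_left = 0.8886 T_right.
Vertical: T_left sin 29° + T_right sin 39° = 770.
Substituting the horizontal relation into the vertical equation gives 1.06 T_right = 770, so T_right = 726.3 N.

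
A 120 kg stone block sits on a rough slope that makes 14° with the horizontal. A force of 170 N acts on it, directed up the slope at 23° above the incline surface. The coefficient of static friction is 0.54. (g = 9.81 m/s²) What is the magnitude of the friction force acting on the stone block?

Axes along / perpendicular to the incline. W sin 14° = 284.8 N down-slope; W cos 14° = 1142 N into the surface.
Perpendicular: N = W cos 14° − P sin 23° = 1142 − 66.42 = 1076 N.
Along incline: P cos 23° + f = W sin 14° (friction acts up-slope) → f = 284.8 − 156.5 = 128.3 N.
|f| = 128.3 N ≤ μN = 580.9 N, so the stone block is indeed static.

f ≈ 128 N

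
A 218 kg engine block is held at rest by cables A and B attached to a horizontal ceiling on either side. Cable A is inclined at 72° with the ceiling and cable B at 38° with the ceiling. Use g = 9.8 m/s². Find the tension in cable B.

T_B ≈ 703 N

Weight W = 218 × 9.8 = 2136 N acts straight down.
Horizontal: T_A cos 72° = T_B cos 38°  →  T_A = 2.55 T_B.
Vertical: T_A sin 72° + T_B sin 38° = 2136.
Substituting the horizontal relation into the vertical equation gives 3.041 T_B = 2136, so T_B = 702.6 N.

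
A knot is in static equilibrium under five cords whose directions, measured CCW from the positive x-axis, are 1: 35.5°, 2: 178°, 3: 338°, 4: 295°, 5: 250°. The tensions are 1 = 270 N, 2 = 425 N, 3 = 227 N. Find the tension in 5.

T_5 ≈ 58.9 N

Resolve: ΣF_x = 270 cos 35.5° + 425 cos 178° + 227 cos 338° + T_4 cos 295° + T_5 cos 250° = 0.
        ΣF_y = 270 sin 35.5° + 425 sin 178° + 227 sin 338° + T_4 sin 295° + T_5 sin 250° = 0.
The known terms sum to (5.541, 86.59) N, so 0.4226 T_4 − 0.3420 T_5 = -5.541 and -0.9063 T_4 − 0.9397 T_5 = -86.59.
Solving simultaneously: T_4 = 34.52 N, T_5 = 58.85 N.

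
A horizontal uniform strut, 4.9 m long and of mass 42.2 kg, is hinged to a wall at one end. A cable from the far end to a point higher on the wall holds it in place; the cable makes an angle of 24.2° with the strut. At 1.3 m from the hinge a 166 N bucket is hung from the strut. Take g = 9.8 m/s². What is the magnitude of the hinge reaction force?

|H| ≈ 648 N

Take torques about the hinge: T sin 24.2° · 4.9 = 42.2×9.8×2.45 + 166×1.3 = 1229 N·m.
So T = 1229 / (0.4099 × 4.9) = 611.87 N.
ΣF_x = 0: H_x = T cos 24.2° = 558.1 N.
ΣF_y = 0: H_y = (42.2×9.8 + 166) − T sin 24.2° = 579.56 − 250.82 = 328.74 N.
|H| = √(H_x² + H_y²) = √((558.1)² + (328.74)²) = 647.72 N.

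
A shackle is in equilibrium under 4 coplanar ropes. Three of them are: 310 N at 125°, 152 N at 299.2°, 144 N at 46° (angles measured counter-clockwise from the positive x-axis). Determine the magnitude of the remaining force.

Sum the known components: ΣF_x = -3.623 N, ΣF_y = 224.8 N.
For equilibrium the remaining force must supply (−ΣF_x, −ΣF_y) = (3.623, -224.8) N.
Magnitude = √((3.623)² + (-224.8)²) = 224.9 N; direction = atan2(-224.8, 3.623) = 270.9°.

F ≈ 225 N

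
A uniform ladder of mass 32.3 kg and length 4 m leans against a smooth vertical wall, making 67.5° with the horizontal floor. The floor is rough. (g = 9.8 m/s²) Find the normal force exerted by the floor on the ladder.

ΣF_y = 0: N_floor = 32.3×9.8 = 316.54 N.

N_floor ≈ 317 N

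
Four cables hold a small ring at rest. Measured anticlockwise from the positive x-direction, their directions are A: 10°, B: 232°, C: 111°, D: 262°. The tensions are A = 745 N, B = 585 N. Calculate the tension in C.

Resolve: ΣF_x = 745 cos 10° + 585 cos 232° + T_C cos 111° + T_D cos 262° = 0.
        ΣF_y = 745 sin 10° + 585 sin 232° + T_C sin 111° + T_D sin 262° = 0.
The known terms sum to (373.5, -331.6) N, so -0.3584 T_C − 0.1392 T_D = -373.5 and 0.9336 T_C − 0.9903 T_D = 331.6.
Solving simultaneously: T_C = 858.1 N, T_D = 474.1 N.

T_C ≈ 858 N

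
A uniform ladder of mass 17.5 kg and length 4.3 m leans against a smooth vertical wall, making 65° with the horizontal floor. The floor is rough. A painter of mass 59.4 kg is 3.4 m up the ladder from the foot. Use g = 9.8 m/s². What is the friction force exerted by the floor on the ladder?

Torques about the foot: N_wall · 4.3 sin 65° = 17.5×9.8×2.15 cos 65° + 59.4×9.8×3.4 cos 65° → N_wall = 254.62 N.
ΣF_x = 0: f_floor = N_wall = 254.62 N.

f ≈ 255 N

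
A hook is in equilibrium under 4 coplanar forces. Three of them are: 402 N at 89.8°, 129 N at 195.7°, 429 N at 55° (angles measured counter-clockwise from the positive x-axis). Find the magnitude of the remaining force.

Sum the known components: ΣF_x = 123.3 N, ΣF_y = 718.5 N.
For equilibrium the remaining force must supply (−ΣF_x, −ΣF_y) = (-123.3, -718.5) N.
Magnitude = √((-123.3)² + (-718.5)²) = 729 N; direction = atan2(-718.5, -123.3) = 260.3°.

F ≈ 729 N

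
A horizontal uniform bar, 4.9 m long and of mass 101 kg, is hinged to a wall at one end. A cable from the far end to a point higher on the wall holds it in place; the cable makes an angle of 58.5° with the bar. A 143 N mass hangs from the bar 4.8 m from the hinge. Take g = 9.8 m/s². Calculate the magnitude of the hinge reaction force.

|H| ≈ 632 N

Take torques about the hinge: T sin 58.5° · 4.9 = 101×9.8×2.45 + 143×4.8 = 3111.4 N·m.
So T = 3111.4 / (0.8526 × 4.9) = 744.72 N.
ΣF_x = 0: H_x = T cos 58.5° = 389.12 N.
ΣF_y = 0: H_y = (101×9.8 + 143) − T sin 58.5° = 1132.8 − 634.98 = 497.82 N.
|H| = √(H_x² + H_y²) = √((389.12)² + (497.82)²) = 631.85 N.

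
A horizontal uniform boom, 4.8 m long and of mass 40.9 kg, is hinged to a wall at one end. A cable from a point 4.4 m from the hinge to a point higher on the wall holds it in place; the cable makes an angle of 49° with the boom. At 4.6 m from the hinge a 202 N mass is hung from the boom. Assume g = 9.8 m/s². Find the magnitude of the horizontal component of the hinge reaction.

Take torques about the hinge: T sin 49° · 4.4 = 40.9×9.8×2.4 + 202×4.6 = 1891.2 N·m.
So T = 1891.2 / (0.7547 × 4.4) = 569.51 N.
ΣF_x = 0: H_x = T cos 49° = 373.63 N.

H_x ≈ 374 N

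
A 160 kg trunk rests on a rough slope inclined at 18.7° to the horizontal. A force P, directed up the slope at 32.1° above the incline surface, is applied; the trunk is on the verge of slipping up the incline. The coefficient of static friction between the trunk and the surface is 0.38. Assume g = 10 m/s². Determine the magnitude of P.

P ≈ 1040 N

On the verge of sliding up the incline, friction equals μN and acts down the slope.
Perpendicular: N + P sin 32.1° = W cos 18.7° = 1516 N.
Along incline: P cos 32.1° = W sin 18.7° + μN  with W sin 18.7° = 513 N.
Solving the pair for P and N: P = 1038 N, N = 964 N (and f = μN = 366.3 N).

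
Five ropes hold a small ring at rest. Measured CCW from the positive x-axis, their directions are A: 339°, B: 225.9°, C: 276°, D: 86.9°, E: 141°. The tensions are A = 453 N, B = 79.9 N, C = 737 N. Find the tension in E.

T_E ≈ 611 N

Resolve: ΣF_x = 453 cos 339° + 79.9 cos 225.9° + 737 cos 276° + T_D cos 86.9° + T_E cos 141° = 0.
        ΣF_y = 453 sin 339° + 79.9 sin 225.9° + 737 sin 276° + T_D sin 86.9° + T_E sin 141° = 0.
The known terms sum to (444.3, -952.7) N, so 0.0541 T_D − 0.7771 T_E = -444.3 and 0.9985 T_D + 0.6293 T_E = 952.7.
Solving simultaneously: T_D = 568.8 N, T_E = 611.3 N.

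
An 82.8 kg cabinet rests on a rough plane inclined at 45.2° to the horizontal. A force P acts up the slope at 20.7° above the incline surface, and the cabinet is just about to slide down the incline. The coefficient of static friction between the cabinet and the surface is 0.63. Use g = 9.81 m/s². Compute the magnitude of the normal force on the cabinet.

N ≈ 465 N

On the verge of sliding down the incline, friction equals μN and acts up the slope.
Perpendicular: N + P sin 20.7° = W cos 45.2° = 572.4 N.
Along incline: P cos 20.7° + μN = W sin 45.2° with W sin 45.2° = 576.4 N.
Solving the pair for P and N: P = 302.7 N, N = 465.3 N (and f = μN = 293.2 N).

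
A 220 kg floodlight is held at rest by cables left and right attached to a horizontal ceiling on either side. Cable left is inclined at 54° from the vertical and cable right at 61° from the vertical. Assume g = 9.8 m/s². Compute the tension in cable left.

Angles from the horizontal: cable left is 90° − 54° = 36°, cable right is 90° − 61° = 29°.
Weight W = 220 × 9.8 = 2156 N acts straight down.
Horizontal: T_left cos 36° = T_right cos 29°  →  T_right = 0.925 T_left.
Vertical: T_left sin 36° + T_right sin 29° = 2156.
Substituting the horizontal relation into the vertical equation gives 1.036 T_left = 2156, so T_left = 2081 N.

T_left ≈ 2080 N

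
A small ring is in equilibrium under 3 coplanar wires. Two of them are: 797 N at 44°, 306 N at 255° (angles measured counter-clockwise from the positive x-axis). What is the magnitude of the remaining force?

F ≈ 557 N

Sum the known components: ΣF_x = 494.1 N, ΣF_y = 258.1 N.
For equilibrium the remaining force must supply (−ΣF_x, −ΣF_y) = (-494.1, -258.1) N.
Magnitude = √((-494.1)² + (-258.1)²) = 557.4 N; direction = atan2(-258.1, -494.1) = 207.6°.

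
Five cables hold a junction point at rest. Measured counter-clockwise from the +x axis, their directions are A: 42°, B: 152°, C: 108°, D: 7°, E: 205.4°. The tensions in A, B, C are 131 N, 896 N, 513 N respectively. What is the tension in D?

T_D ≈ 4010 N

Resolve: ΣF_x = 131 cos 42° + 896 cos 152° + 513 cos 108° + T_D cos 7° + T_E cos 205.4° = 0.
        ΣF_y = 131 sin 42° + 896 sin 152° + 513 sin 108° + T_D sin 7° + T_E sin 205.4° = 0.
The known terms sum to (-852.3, 996.2) N, so 0.9925 T_D − 0.9033 T_E = 852.3 and 0.1219 T_D − 0.4289 T_E = -996.2.
Solving simultaneously: T_D = 4009 N, T_E = 3462 N.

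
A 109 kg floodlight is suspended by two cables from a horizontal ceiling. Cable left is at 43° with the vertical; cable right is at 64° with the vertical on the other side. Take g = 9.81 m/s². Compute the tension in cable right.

T_right ≈ 763 N

Angles from the horizontal: cable left is 90° − 43° = 47°, cable right is 90° − 64° = 26°.
Weight W = 109 × 9.81 = 1069 N acts straight down.
Horizontal: T_left cos 47° = T_right cos 26°  →  T_left = 1.318 T_right.
Vertical: T_left sin 47° + T_right sin 26° = 1069.
Substituting the horizontal relation into the vertical equation gives 1.402 T_right = 1069, so T_right = 762.6 N.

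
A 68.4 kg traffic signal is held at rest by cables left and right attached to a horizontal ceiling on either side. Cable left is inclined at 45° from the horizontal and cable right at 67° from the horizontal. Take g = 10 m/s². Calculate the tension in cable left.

T_left ≈ 288 N

Weight W = 68.4 × 10 = 684 N acts straight down.
Horizontal: T_left cos 45° = T_right cos 67°  →  T_right = 1.81 T_left.
Vertical: T_left sin 45° + T_right sin 67° = 684.
Substituting the horizontal relation into the vertical equation gives 2.373 T_left = 684, so T_left = 288.2 N.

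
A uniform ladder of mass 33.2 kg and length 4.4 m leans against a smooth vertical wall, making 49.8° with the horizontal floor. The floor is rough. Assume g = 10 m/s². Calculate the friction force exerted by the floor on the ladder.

f ≈ 140 N

Torques about the foot: N_wall · 4.4 sin 49.8° = 33.2×10×2.2 cos 49.8° → N_wall = 140.28 N.
ΣF_x = 0: f_floor = N_wall = 140.28 N.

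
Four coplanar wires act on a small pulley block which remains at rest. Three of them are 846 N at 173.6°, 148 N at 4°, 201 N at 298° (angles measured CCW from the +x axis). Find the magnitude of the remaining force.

F ≈ 603 N

Sum the known components: ΣF_x = -598.7 N, ΣF_y = -72.85 N.
For equilibrium the remaining force must supply (−ΣF_x, −ΣF_y) = (598.7, 72.85) N.
Magnitude = √((598.7)² + (72.85)²) = 603.1 N; direction = atan2(72.85, 598.7) = 6.9°.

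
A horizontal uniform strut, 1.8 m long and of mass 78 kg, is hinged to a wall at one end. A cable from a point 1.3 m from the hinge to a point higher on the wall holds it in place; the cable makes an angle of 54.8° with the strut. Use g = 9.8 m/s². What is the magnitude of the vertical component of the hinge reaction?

Take torques about the hinge: T sin 54.8° · 1.3 = 78×9.8×0.9 = 687.96 N·m.
So T = 687.96 / (0.8171 × 1.3) = 647.62 N.
ΣF_y = 0: H_y = (78×9.8) − T sin 54.8° = 764.4 − 529.2 = 235.2 N.

|H_y| ≈ 235 N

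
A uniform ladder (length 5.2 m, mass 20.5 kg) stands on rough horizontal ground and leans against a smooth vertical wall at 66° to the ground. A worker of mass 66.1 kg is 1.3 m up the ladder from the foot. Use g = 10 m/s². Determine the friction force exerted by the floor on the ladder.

Torques about the foot: N_wall · 5.2 sin 66° = 20.5×10×2.6 cos 66° + 66.1×10×1.3 cos 66° → N_wall = 119.21 N.
ΣF_x = 0: f_floor = N_wall = 119.21 N.

f ≈ 119 N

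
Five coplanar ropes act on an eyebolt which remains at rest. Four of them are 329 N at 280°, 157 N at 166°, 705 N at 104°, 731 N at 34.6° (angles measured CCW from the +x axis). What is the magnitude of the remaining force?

Sum the known components: ΣF_x = 336 N, ΣF_y = 813.1 N.
For equilibrium the remaining force must supply (−ΣF_x, −ΣF_y) = (-336, -813.1) N.
Magnitude = √((-336)² + (-813.1)²) = 879.8 N; direction = atan2(-813.1, -336) = 247.6°.

F ≈ 880 N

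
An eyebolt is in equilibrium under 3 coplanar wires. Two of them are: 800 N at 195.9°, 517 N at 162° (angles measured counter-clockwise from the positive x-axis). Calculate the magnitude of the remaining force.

Sum the known components: ΣF_x = -1261 N, ΣF_y = -59.41 N.
For equilibrium the remaining force must supply (−ΣF_x, −ΣF_y) = (1261, 59.41) N.
Magnitude = √((1261)² + (59.41)²) = 1262 N; direction = atan2(59.41, 1261) = 2.7°.

F ≈ 1260 N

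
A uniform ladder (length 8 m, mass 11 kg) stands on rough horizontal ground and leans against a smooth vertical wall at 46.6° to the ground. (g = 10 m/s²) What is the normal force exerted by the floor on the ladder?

ΣF_y = 0: N_floor = 11×10 = 110 N.

N_floor ≈ 110 N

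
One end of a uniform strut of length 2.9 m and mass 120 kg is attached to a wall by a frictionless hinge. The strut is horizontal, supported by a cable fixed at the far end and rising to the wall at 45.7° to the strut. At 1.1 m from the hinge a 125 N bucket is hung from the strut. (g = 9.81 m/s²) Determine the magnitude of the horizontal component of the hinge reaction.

Take torques about the hinge: T sin 45.7° · 2.9 = 120×9.81×1.45 + 125×1.1 = 1844.4 N·m.
So T = 1844.4 / (0.7157 × 2.9) = 888.67 N.
ΣF_x = 0: H_x = T cos 45.7° = 620.66 N.

H_x ≈ 621 N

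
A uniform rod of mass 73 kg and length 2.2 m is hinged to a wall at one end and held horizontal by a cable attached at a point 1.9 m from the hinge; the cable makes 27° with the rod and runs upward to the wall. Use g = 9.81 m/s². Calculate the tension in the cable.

T ≈ 913 N

Take torques about the hinge: T sin 27° · 1.9 = 73×9.81×1.1 = 787.74 N·m.
So T = 787.74 / (0.4540 × 1.9) = 913.24 N.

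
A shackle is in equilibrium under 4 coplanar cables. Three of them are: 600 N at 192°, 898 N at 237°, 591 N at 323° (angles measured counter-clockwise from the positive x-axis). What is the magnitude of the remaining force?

Sum the known components: ΣF_x = -604 N, ΣF_y = -1234 N.
For equilibrium the remaining force must supply (−ΣF_x, −ΣF_y) = (604, 1234) N.
Magnitude = √((604)² + (1234)²) = 1373 N; direction = atan2(1234, 604) = 63.9°.

F ≈ 1370 N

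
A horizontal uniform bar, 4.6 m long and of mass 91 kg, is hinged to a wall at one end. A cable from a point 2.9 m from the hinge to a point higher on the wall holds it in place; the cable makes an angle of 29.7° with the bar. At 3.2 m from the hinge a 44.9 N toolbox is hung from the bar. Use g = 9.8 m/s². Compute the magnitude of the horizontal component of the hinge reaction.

H_x ≈ 1330 N

Take torques about the hinge: T sin 29.7° · 2.9 = 91×9.8×2.3 + 44.9×3.2 = 2194.8 N·m.
So T = 2194.8 / (0.4955 × 2.9) = 1527.5 N.
ΣF_x = 0: H_x = T cos 29.7° = 1326.9 N.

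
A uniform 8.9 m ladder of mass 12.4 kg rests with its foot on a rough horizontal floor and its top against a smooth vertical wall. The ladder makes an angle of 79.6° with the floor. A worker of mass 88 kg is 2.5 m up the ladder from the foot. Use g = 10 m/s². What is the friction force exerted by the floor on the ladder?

Torques about the foot: N_wall · 8.9 sin 79.6° = 12.4×10×4.45 cos 79.6° + 88×10×2.5 cos 79.6° → N_wall = 56.747 N.
ΣF_x = 0: f_floor = N_wall = 56.747 N.

f ≈ 56.7 N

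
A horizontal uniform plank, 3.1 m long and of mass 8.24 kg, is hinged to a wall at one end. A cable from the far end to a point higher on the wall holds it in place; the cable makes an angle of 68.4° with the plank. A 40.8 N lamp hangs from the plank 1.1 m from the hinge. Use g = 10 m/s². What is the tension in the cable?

T ≈ 59.9 N

Take torques about the hinge: T sin 68.4° · 3.1 = 8.24×10×1.55 + 40.8×1.1 = 172.6 N·m.
So T = 172.6 / (0.9298 × 3.1) = 59.883 N.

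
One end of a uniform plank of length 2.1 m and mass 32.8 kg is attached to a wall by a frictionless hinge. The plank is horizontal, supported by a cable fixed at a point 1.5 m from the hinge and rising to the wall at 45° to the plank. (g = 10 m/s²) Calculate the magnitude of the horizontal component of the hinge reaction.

Take torques about the hinge: T sin 45° · 1.5 = 32.8×10×1.05 = 344.4 N·m.
So T = 344.4 / (0.7071 × 1.5) = 324.7 N.
ΣF_x = 0: H_x = T cos 45° = 229.6 N.

H_x ≈ 230 N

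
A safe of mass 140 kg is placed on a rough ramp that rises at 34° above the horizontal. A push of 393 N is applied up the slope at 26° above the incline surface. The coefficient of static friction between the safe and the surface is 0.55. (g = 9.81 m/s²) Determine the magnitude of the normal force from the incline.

N ≈ 966 N

Axes along / perpendicular to the incline. W sin 34° = 768 N down-slope; W cos 34° = 1139 N into the surface.
Perpendicular: N = W cos 34° − P sin 26° = 1139 − 172.3 = 966.3 N.
Along incline: P cos 26° + f = W sin 34° (friction acts up-slope) → f = 768 − 353.2 = 414.8 N.
|f| = 414.8 N ≤ μN = 531.5 N, so the safe is indeed static.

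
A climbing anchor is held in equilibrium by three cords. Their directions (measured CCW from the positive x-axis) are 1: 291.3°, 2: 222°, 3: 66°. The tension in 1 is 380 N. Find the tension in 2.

Resolve: ΣF_x = 380 cos 291.3° + T_2 cos 222° + T_3 cos 66° = 0.
        ΣF_y = 380 sin 291.3° + T_2 sin 222° + T_3 sin 66° = 0.
The known terms sum to (138, -354) N, so -0.7431 T_2 + 0.4067 T_3 = -138 and -0.6691 T_2 + 0.9135 T_3 = 354.
Solving simultaneously: T_2 = 664.1 N, T_3 = 874 N.

T_2 ≈ 664 N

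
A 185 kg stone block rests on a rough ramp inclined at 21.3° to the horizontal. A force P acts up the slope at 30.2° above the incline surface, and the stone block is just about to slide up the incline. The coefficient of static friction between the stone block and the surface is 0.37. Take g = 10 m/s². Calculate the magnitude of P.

On the verge of sliding up the incline, friction equals μN and acts down the slope.
Perpendicular: N + P sin 30.2° = W cos 21.3° = 1724 N.
Along incline: P cos 30.2° = W sin 21.3° + μN  with W sin 21.3° = 672 N.
Solving the pair for P and N: P = 1247 N, N = 1096 N (and f = μN = 405.7 N).

P ≈ 1250 N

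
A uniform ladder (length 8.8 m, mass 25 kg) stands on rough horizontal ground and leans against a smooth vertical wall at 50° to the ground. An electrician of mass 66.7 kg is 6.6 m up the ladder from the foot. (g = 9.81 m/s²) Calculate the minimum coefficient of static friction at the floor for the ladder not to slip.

μ_min ≈ 0.572

ΣF_y = 0: N_floor = 25×9.81 + 66.7×9.81 = 899.58 N.
Torques about the foot: N_wall · 8.8 sin 50° = 25×9.81×4.4 cos 50° + 66.7×9.81×6.6 cos 50° → N_wall = 514.68 N.
ΣF_x = 0: f_floor = N_wall = 514.68 N.
μ_min = f_floor / N_floor = 514.68 / 899.58 = 0.5721.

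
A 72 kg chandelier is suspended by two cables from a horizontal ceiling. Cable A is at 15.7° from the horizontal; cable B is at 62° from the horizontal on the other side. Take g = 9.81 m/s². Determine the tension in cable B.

Weight W = 72 × 9.81 = 706.3 N acts straight down.
Horizontal: T_A cos 15.7° = T_B cos 62°  →  T_A = 0.4877 T_B.
Vertical: T_A sin 15.7° + T_B sin 62° = 706.3.
Substituting the horizontal relation into the vertical equation gives 1.015 T_B = 706.3, so T_B = 695.9 N.

T_B ≈ 696 N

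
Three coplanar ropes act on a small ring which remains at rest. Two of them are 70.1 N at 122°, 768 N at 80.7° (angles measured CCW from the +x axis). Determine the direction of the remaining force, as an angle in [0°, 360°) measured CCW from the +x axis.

Sum the known components: ΣF_x = 86.96 N, ΣF_y = 817.4 N.
For equilibrium the remaining force must supply (−ΣF_x, −ΣF_y) = (-86.96, -817.4) N.
Magnitude = √((-86.96)² + (-817.4)²) = 822 N; direction = atan2(-817.4, -86.96) = 263.9°.

θ ≈ 264°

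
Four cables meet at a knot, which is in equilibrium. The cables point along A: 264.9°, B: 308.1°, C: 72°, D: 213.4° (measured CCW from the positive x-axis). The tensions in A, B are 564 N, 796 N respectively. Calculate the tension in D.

T_D ≈ 1260 N

Resolve: ΣF_x = 564 cos 264.9° + 796 cos 308.1° + T_C cos 72° + T_D cos 213.4° = 0.
        ΣF_y = 564 sin 264.9° + 796 sin 308.1° + T_C sin 72° + T_D sin 213.4° = 0.
The known terms sum to (441, -1188) N, so 0.3090 T_C − 0.8348 T_D = -441 and 0.9511 T_C − 0.5505 T_D = 1188.
Solving simultaneously: T_C = 1979 N, T_D = 1261 N.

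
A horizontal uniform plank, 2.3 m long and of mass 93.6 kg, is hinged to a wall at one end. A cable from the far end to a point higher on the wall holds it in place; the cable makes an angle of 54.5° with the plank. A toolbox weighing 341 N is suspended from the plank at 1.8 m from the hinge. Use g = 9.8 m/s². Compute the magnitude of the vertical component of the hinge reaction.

Take torques about the hinge: T sin 54.5° · 2.3 = 93.6×9.8×1.15 + 341×1.8 = 1668.7 N·m.
So T = 1668.7 / (0.8141 × 2.3) = 891.16 N.
ΣF_y = 0: H_y = (93.6×9.8 + 341) − T sin 54.5° = 1258.3 − 725.51 = 532.77 N.

|H_y| ≈ 533 N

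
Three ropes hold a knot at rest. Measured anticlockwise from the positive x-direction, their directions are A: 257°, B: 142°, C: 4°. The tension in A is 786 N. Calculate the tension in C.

Resolve: ΣF_x = 786 cos 257° + T_B cos 142° + T_C cos 4° = 0.
        ΣF_y = 786 sin 257° + T_B sin 142° + T_C sin 4° = 0.
The known terms sum to (-176.8, -765.9) N, so -0.7880 T_B + 0.9976 T_C = 176.8 and 0.6157 T_B + 0.0698 T_C = 765.9.
Solving simultaneously: T_B = 1123 N, T_C = 1065 N.

T_C ≈ 1060 N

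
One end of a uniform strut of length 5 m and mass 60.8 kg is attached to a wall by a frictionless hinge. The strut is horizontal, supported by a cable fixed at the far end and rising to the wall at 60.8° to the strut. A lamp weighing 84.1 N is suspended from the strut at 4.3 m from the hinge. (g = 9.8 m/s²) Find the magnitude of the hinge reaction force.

Take torques about the hinge: T sin 60.8° · 5 = 60.8×9.8×2.5 + 84.1×4.3 = 1851.2 N·m.
So T = 1851.2 / (0.8729 × 5) = 424.15 N.
ΣF_x = 0: H_x = T cos 60.8° = 206.92 N.
ΣF_y = 0: H_y = (60.8×9.8 + 84.1) − T sin 60.8° = 679.94 − 370.25 = 309.69 N.
|H| = √(H_x² + H_y²) = √((206.92)² + (309.69)²) = 372.46 N.

|H| ≈ 372 N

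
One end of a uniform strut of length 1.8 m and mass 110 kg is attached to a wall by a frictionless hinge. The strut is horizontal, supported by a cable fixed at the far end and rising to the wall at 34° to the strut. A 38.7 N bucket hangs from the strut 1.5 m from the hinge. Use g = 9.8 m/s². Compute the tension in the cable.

Take torques about the hinge: T sin 34° · 1.8 = 110×9.8×0.9 + 38.7×1.5 = 1028.2 N·m.
So T = 1028.2 / (0.5592 × 1.8) = 1021.6 N.

T ≈ 1020 N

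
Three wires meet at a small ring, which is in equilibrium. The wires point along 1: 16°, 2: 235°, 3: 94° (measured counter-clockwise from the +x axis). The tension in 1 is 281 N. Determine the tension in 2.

Resolve: ΣF_x = 281 cos 16° + T_2 cos 235° + T_3 cos 94° = 0.
        ΣF_y = 281 sin 16° + T_2 sin 235° + T_3 sin 94° = 0.
The known terms sum to (270.1, 77.45) N, so -0.5736 T_2 − 0.0698 T_3 = -270.1 and -0.8192 T_2 + 0.9976 T_3 = -77.45.
Solving simultaneously: T_2 = 436.8 N, T_3 = 281 N.

T_2 ≈ 437 N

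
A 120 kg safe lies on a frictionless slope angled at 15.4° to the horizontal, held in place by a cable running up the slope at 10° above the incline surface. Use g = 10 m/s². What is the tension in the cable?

T ≈ 324 N

Take axes along and perpendicular to the incline. Weight components: W sin 15.4° = 318.7 N down-slope, W cos 15.4° = 1157 N into the surface.
Along incline: T cos 10° = W sin 15.4° → T = 323.6 N.
Perpendicular: N = W cos 15.4° − T sin 10° = 1101 N.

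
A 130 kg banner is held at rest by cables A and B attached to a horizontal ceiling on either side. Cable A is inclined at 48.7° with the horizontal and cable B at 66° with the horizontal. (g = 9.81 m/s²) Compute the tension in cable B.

T_B ≈ 926 N

Weight W = 130 × 9.81 = 1275 N acts straight down.
Horizontal: T_A cos 48.7° = T_B cos 66°  →  T_A = 0.6163 T_B.
Vertical: T_A sin 48.7° + T_B sin 66° = 1275.
Substituting the horizontal relation into the vertical equation gives 1.377 T_B = 1275, so T_B = 926.5 N.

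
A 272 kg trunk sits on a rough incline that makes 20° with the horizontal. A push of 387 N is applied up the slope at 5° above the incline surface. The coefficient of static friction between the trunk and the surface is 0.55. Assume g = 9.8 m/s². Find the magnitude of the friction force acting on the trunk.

f ≈ 526 N

Axes along / perpendicular to the incline. W sin 20° = 911.7 N down-slope; W cos 20° = 2505 N into the surface.
Perpendicular: N = W cos 20° − P sin 5° = 2505 − 33.73 = 2471 N.
Along incline: P cos 5° + f = W sin 20° (friction acts up-slope) → f = 911.7 − 385.5 = 526.2 N.
|f| = 526.2 N ≤ μN = 1359 N, so the trunk is indeed static.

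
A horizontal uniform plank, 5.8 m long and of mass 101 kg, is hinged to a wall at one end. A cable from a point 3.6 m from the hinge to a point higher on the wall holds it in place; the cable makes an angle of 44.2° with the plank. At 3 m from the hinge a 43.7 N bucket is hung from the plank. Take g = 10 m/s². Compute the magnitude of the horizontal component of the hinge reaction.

Take torques about the hinge: T sin 44.2° · 3.6 = 101×10×2.9 + 43.7×3 = 3060.1 N·m.
So T = 3060.1 / (0.6972 × 3.6) = 1219.3 N.
ΣF_x = 0: H_x = T cos 44.2° = 874.1 N.

H_x ≈ 874 N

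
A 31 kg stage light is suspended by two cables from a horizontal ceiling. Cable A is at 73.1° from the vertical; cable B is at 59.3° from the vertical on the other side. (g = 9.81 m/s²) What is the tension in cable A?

T_A ≈ 354 N

Angles from the horizontal: cable A is 90° − 73.1° = 16.9°, cable B is 90° − 59.3° = 30.7°.
Weight W = 31 × 9.81 = 304.1 N acts straight down.
Horizontal: T_A cos 16.9° = T_B cos 30.7°  →  T_B = 1.113 T_A.
Vertical: T_A sin 16.9° + T_B sin 30.7° = 304.1.
Substituting the horizontal relation into the vertical equation gives 0.8588 T_A = 304.1, so T_A = 354.1 N.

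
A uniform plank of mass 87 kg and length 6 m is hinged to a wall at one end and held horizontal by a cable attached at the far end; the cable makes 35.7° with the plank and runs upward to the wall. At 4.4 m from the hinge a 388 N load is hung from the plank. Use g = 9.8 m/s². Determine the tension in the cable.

T ≈ 1220 N

Take torques about the hinge: T sin 35.7° · 6 = 87×9.8×3 + 388×4.4 = 4265 N·m.
So T = 4265 / (0.5835 × 6) = 1218.1 N.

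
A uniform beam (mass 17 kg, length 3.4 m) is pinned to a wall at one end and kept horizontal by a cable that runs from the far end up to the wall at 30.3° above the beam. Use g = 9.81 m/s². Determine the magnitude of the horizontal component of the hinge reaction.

Take torques about the hinge: T sin 30.3° · 3.4 = 17×9.81×1.7 = 283.51 N·m.
So T = 283.51 / (0.5045 × 3.4) = 165.27 N.
ΣF_x = 0: H_x = T cos 30.3° = 142.7 N.

H_x ≈ 143 N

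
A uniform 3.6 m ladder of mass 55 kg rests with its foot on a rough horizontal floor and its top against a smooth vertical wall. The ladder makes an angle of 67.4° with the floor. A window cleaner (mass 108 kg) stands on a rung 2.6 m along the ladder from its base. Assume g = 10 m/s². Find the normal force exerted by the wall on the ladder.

Torques about the foot: N_wall · 3.6 sin 67.4° = 55×10×1.8 cos 67.4° + 108×10×2.6 cos 67.4° → N_wall = 439.15 N.

N_wall ≈ 439 N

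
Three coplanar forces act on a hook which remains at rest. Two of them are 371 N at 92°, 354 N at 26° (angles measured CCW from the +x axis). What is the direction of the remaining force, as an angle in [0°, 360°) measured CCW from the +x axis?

Sum the known components: ΣF_x = 305.2 N, ΣF_y = 526 N.
For equilibrium the remaining force must supply (−ΣF_x, −ΣF_y) = (-305.2, -526) N.
Magnitude = √((-305.2)² + (-526)²) = 608.1 N; direction = atan2(-526, -305.2) = 239.9°.

θ ≈ 240°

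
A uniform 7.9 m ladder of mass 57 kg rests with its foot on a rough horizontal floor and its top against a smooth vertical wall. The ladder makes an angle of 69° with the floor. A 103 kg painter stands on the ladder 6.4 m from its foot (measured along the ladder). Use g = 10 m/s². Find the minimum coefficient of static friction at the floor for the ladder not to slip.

ΣF_y = 0: N_floor = 57×10 + 103×10 = 1600 N.
Torques about the foot: N_wall · 7.9 sin 69° = 57×10×3.95 cos 69° + 103×10×6.4 cos 69° → N_wall = 429.71 N.
ΣF_x = 0: f_floor = N_wall = 429.71 N.
μ_min = f_floor / N_floor = 429.71 / 1600 = 0.2686.

μ_min ≈ 0.269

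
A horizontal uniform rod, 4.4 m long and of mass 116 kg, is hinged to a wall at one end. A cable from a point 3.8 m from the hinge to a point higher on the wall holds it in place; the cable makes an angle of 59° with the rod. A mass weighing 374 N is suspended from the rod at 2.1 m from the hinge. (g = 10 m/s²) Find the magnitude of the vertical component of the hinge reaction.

Take torques about the hinge: T sin 59° · 3.8 = 116×10×2.2 + 374×2.1 = 3337.4 N·m.
So T = 3337.4 / (0.8572 × 3.8) = 1024.6 N.
ΣF_y = 0: H_y = (116×10 + 374) − T sin 59° = 1534 − 878.26 = 655.74 N.

|H_y| ≈ 656 N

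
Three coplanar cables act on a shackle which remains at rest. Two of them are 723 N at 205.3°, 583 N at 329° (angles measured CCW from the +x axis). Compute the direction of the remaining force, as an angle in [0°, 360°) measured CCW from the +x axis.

Sum the known components: ΣF_x = -153.9 N, ΣF_y = -609.2 N.
For equilibrium the remaining force must supply (−ΣF_x, −ΣF_y) = (153.9, 609.2) N.
Magnitude = √((153.9)² + (609.2)²) = 628.4 N; direction = atan2(609.2, 153.9) = 75.8°.

θ ≈ 75.8°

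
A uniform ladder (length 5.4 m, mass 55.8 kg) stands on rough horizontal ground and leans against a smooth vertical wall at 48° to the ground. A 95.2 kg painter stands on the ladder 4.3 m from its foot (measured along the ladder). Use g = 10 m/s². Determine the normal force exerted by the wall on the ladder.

Torques about the foot: N_wall · 5.4 sin 48° = 55.8×10×2.7 cos 48° + 95.2×10×4.3 cos 48° → N_wall = 933.79 N.

N_wall ≈ 934 N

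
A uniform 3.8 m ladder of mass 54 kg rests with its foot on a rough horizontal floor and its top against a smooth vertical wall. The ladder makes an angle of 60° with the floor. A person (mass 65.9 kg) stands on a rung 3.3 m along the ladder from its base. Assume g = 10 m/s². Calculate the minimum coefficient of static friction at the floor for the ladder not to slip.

ΣF_y = 0: N_floor = 54×10 + 65.9×10 = 1199 N.
Torques about the foot: N_wall · 3.8 sin 60° = 54×10×1.9 cos 60° + 65.9×10×3.3 cos 60° → N_wall = 486.3 N.
ΣF_x = 0: f_floor = N_wall = 486.3 N.
μ_min = f_floor / N_floor = 486.3 / 1199 = 0.4056.

μ_min ≈ 0.406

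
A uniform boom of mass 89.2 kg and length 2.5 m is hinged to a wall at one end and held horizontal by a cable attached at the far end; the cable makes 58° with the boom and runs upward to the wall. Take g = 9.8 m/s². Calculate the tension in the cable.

T ≈ 515 N

Take torques about the hinge: T sin 58° · 2.5 = 89.2×9.8×1.25 = 1092.7 N·m.
So T = 1092.7 / (0.8480 × 2.5) = 515.4 N.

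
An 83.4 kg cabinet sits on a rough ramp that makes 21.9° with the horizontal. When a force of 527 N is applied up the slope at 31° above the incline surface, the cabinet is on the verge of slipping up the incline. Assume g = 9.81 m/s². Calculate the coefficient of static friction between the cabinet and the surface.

μ ≈ 0.301

On the verge of sliding up the incline, friction is at its maximum μN and acts down the slope.
Perpendicular to incline: N = W cos 21.9° − P sin 31° = 759.1 − 271.4 = 487.7 N.
Along incline: P cos 31° − μN = W sin 21.9° → μ = −(W sin 21.9° − P cos 31°) / N = 0.3005.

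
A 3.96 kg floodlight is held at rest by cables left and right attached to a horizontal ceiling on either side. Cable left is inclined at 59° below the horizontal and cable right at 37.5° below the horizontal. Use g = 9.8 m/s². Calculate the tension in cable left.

T_left ≈ 31 N

Weight W = 3.96 × 9.8 = 38.81 N acts straight down.
Horizontal: T_left cos 59° = T_right cos 37.5°  →  T_right = 0.6492 T_left.
Vertical: T_left sin 59° + T_right sin 37.5° = 38.81.
Substituting the horizontal relation into the vertical equation gives 1.252 T_left = 38.81, so T_left = 30.99 N.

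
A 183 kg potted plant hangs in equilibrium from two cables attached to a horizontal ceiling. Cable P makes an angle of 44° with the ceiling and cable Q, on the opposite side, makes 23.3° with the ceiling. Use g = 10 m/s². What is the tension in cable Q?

T_Q ≈ 1430 N

Weight W = 183 × 10 = 1830 N acts straight down.
Horizontal: T_P cos 44° = T_Q cos 23.3°  →  T_P = 1.277 T_Q.
Vertical: T_P sin 44° + T_Q sin 23.3° = 1830.
Substituting the horizontal relation into the vertical equation gives 1.282 T_Q = 1830, so T_Q = 1427 N.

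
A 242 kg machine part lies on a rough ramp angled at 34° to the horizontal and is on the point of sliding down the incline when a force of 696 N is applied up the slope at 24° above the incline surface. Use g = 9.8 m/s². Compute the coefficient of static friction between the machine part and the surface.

On the verge of sliding down the incline, friction is at its maximum μN and acts up the slope.
Perpendicular to incline: N = W cos 34° − P sin 24° = 1966 − 283.1 = 1683 N.
Along incline: P cos 24° + μN = W sin 34° → μ = (W sin 34° − P cos 24°) / N = 0.4102.

μ ≈ 0.410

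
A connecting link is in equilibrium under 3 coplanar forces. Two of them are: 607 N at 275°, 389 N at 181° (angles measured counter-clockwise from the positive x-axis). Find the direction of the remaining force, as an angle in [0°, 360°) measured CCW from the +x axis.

Sum the known components: ΣF_x = -336 N, ΣF_y = -611.5 N.
For equilibrium the remaining force must supply (−ΣF_x, −ΣF_y) = (336, 611.5) N.
Magnitude = √((336)² + (611.5)²) = 697.7 N; direction = atan2(611.5, 336) = 61.2°.

θ ≈ 61.2°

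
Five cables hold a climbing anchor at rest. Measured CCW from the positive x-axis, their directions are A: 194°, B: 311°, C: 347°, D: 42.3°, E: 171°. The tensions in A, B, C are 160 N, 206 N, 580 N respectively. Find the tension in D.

Resolve: ΣF_x = 160 cos 194° + 206 cos 311° + 580 cos 347° + T_D cos 42.3° + T_E cos 171° = 0.
        ΣF_y = 160 sin 194° + 206 sin 311° + 580 sin 347° + T_D sin 42.3° + T_E sin 171° = 0.
The known terms sum to (545, -324.6) N, so 0.7396 T_D − 0.9877 T_E = -545 and 0.6730 T_D + 0.1564 T_E = 324.6.
Solving simultaneously: T_D = 301.6 N, T_E = 777.7 N.

T_D ≈ 302 N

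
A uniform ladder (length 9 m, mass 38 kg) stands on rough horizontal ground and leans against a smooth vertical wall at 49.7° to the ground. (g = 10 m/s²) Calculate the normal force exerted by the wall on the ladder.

N_wall ≈ 161 N

Torques about the foot: N_wall · 9 sin 49.7° = 38×10×4.5 cos 49.7° → N_wall = 161.13 N.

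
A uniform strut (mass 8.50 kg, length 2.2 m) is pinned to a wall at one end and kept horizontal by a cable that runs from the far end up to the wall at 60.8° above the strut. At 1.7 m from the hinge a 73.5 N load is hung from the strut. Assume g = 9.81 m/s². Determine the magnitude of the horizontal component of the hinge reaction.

Take torques about the hinge: T sin 60.8° · 2.2 = 8.50×9.81×1.1 + 73.5×1.7 = 216.67 N·m.
So T = 216.67 / (0.8729 × 2.2) = 112.83 N.
ΣF_x = 0: H_x = T cos 60.8° = 55.043 N.

H_x ≈ 55 N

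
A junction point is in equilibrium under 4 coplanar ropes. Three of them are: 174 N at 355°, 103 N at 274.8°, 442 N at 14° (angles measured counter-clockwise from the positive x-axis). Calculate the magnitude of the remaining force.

F ≈ 611 N

Sum the known components: ΣF_x = 610.8 N, ΣF_y = -10.87 N.
For equilibrium the remaining force must supply (−ΣF_x, −ΣF_y) = (-610.8, 10.87) N.
Magnitude = √((-610.8)² + (10.87)²) = 610.9 N; direction = atan2(10.87, -610.8) = 179.0°.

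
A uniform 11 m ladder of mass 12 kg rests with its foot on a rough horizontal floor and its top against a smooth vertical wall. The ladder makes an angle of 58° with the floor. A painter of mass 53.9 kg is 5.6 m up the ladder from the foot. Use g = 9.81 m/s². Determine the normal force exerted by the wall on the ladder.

Torques about the foot: N_wall · 11 sin 58° = 12×9.81×5.5 cos 58° + 53.9×9.81×5.6 cos 58° → N_wall = 204.99 N.

N_wall ≈ 205 N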